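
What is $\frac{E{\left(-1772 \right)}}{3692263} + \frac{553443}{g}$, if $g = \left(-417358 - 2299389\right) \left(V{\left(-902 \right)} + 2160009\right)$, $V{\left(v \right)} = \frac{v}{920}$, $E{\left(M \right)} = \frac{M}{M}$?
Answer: $\frac{5159470879723}{29228103777926235169} \approx 1.7652 \cdot 10^{-7}$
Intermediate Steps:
$E{\left(M \right)} = 1$
$V{\left(v \right)} = \frac{v}{920}$ ($V{\left(v \right)} = v \frac{1}{920} = \frac{v}{920}$)
$g = - \frac{2699369841279683}{460}$ ($g = \left(-417358 - 2299389\right) \left(\frac{1}{920} \left(-902\right) + 2160009\right) = - 2716747 \left(- \frac{451}{460} + 2160009\right) = \left(-2716747\right) \frac{993603689}{460} = - \frac{2699369841279683}{460} \approx -5.8682 \cdot 10^{12}$)
$\frac{E{\left(-1772 \right)}}{3692263} + \frac{553443}{g} = 1 \cdot \frac{1}{3692263} + \frac{553443}{- \frac{2699369841279683}{460}} = 1 \cdot \frac{1}{3692263} + 553443 \left(- \frac{460}{2699369841279683}\right) = \frac{1}{3692263} - \frac{746580}{7916040590263} = \frac{5159470879723}{29228103777926235169}$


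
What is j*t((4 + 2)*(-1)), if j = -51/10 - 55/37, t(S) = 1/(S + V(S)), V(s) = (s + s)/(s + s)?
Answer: 2437/1850 ≈ 1.3173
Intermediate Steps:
V(s) = 1 (V(s) = (2*s)/((2*s)) = (2*s)*(1/(2*s)) = 1)
t(S) = 1/(1 + S) (t(S) = 1/(S + 1) = 1/(1 + S))
j = -2437/370 (j = -51*1/10 - 55*1/37 = -51/10 - 55/37 = -2437/370 ≈ -6.5865)
j*t((4 + 2)*(-1)) = -2437/(370*(1 + (4 + 2)*(-1))) = -2437/(370*(1 + 6*(-1))) = -2437/(370*(1 - 6)) = -2437/370/(-5) = -2437/370*(-1/5) = 2437/1850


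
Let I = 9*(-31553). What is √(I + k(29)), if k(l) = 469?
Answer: 2*I*√70877 ≈ 532.46*I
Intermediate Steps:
I = -283977
√(I + k(29)) = √(-283977 + 469) = √(-283508) = 2*I*√70877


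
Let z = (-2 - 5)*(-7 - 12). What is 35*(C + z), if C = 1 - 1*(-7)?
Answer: 4935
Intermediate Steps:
C = 8 (C = 1 + 7 = 8)
z = 133 (z = -7*(-19) = 133)
35*(C + z) = 35*(8 + 133) = 35*141 = 4935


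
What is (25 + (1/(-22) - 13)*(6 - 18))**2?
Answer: 3988009/121 ≈ 32959.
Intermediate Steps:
(25 + (1/(-22) - 13)*(6 - 18))**2 = (25 + (-1/22 - 13)*(-12))**2 = (25 - 287/22*(-12))**2 = (25 + 1722/11)**2 = (1997/11)**2 = 3988009/121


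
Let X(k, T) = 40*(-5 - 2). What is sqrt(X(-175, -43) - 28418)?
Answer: I*sqrt(28698) ≈ 169.4*I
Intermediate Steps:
X(k, T) = -280 (X(k, T) = 40*(-7) = -280)
sqrt(X(-175, -43) - 28418) = sqrt(-280 - 28418) = sqrt(-28698) = I*sqrt(28698)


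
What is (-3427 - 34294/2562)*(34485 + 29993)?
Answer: -284163186052/1281 ≈ -2.2183e+8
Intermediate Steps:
(-3427 - 34294/2562)*(34485 + 29993) = (-3427 - 34294*1/2562)*64478 = (-3427 - 17147/1281)*64478 = -4407134/1281*64478 = -284163186052/1281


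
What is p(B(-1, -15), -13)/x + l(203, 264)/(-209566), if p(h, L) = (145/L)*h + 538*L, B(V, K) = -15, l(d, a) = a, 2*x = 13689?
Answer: -18621844126/18646868331 ≈ -0.99866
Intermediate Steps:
x = 13689/2 (x = (½)*13689 = 13689/2 ≈ 6844.5)
p(h, L) = 538*L + 145*h/L (p(h, L) = 145*h/L + 538*L = 538*L + 145*h/L)
p(B(-1, -15), -13)/x + l(203, 264)/(-209566) = (538*(-13) + 145*(-15)/(-13))/(13689/2) + 264/(-209566) = (-6994 + 145*(-15)*(-1/13))*(2/13689) + 264*(-1/209566) = (-6994 + 2175/13)*(2/13689) - 132/104783 = -88747/13*2/13689 - 132/104783 = -177494/177957 - 132/104783 = -18621844126/18646868331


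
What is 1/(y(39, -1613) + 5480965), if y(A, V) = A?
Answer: 1/5481004 ≈ 1.8245e-7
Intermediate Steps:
1/(y(39, -1613) + 5480965) = 1/(39 + 5480965) = 1/5481004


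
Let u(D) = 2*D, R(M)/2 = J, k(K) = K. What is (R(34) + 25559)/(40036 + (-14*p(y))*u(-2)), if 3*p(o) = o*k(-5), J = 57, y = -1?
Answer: 77019/120388 ≈ 0.63976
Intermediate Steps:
R(M) = 114 (R(M) = 2*57 = 114)
p(o) = -5*o/3 (p(o) = (o*(-5))/3 = (-5*o)/3 = -5*o/3)
(R(34) + 25559)/(40036 + (-14*p(y))*u(-2)) = (114 + 25559)/(40036 + (-(-70)*(-1)/3)*(2*(-2))) = 25673/(40036 - 14*5/3*(-4)) = 25673/(40036 - 70/3*(-4)) = 25673/(40036 + 280/3) = 25673/(120388/3) = 25673*(3/120388) = 77019/120388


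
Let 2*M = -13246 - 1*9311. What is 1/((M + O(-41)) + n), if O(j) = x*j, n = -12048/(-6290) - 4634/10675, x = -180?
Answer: -1918450/7476235481 ≈ -0.00025661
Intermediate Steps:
M = -22557/2 (M = (-13246 - 1*9311)/2 = (-13246 - 9311)/2 = (1/2)*(-22557) = -22557/2 ≈ -11279.)
n = 1420922/959225 (n = -12048*(-1/6290) - 4634*1/10675 = 6024/3145 - 662/1525 = 1420922/959225 ≈ 1.4813)
O(j) = -180*j
1/((M + O(-41)) + n) = 1/((-22557/2 - 180*(-41)) + 1420922/959225) = 1/((-22557/2 + 7380) + 1420922/959225) = 1/(-7797/2 + 1420922/959225) = 1/(-7476235481/1918450) = -1918450/7476235481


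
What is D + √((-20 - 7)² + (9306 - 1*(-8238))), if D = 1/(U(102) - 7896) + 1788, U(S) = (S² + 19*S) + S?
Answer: 8131825/4548 + √18273 ≈ 1923.2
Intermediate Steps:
U(S) = S² + 20*S
D = 8131825/4548 (D = 1/(102*(20 + 102) - 7896) + 1788 = 1/(102*122 - 7896) + 1788 = 1/(12444 - 7896) + 1788 = 1/4548 + 1788 = 8131825/4548 ≈ 1788.0)
D + √((-20 - 7)² + (9306 - 1*(-8238))) = 8131825/4548 + √((-20 - 7)² + (9306 - 1*(-8238))) = 8131825/4548 + √((-27)² + (9306 + 8238)) = 8131825/4548 + √(729 + 17544) = 8131825/4548 + √18273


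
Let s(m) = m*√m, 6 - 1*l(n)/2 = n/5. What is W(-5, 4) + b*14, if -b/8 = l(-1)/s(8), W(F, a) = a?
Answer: 4 - 217*√2/5 ≈ -57.377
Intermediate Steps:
l(n) = 12 - 2*n/5
s(m) = m^(3/2)
b = -31*√2/10 (b = -8*(12 - ⅖*(-1))/(8^(3/2)) = -8*(12 + ⅖)/(16*√2) = -496*√2/32/5 = -31*√2/10 ≈ -4.3841)
W(-5, 4) + b*14 = 4 - 31*√2/10*14 = 4 - 217*√2/5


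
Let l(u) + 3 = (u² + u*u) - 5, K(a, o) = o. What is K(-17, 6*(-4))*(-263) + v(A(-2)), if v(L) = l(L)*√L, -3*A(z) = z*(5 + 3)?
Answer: 6312 + 1760*√3/27 ≈ 6424.9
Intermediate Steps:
l(u) = -8 + 2*u² (l(u) = -3 + ((u² + u*u) - 5) = -3 + ((u² + u²) - 5) = -3 + (2*u² - 5) = -3 + (-5 + 2*u²) = -8 + 2*u²)
A(z) = -8*z/3 (A(z) = -z*(5 + 3)/3 = -z*8/3 = -8*z/3)
v(L) = √L*(-8 + 2*L²) (v(L) = (-8 + 2*L²)*√L = √L*(-8 + 2*L²))
K(-17, 6*(-4))*(-263) + v(A(-2)) = (6*(-4))*(-263) + 2*√(-8/3*(-2))*(-4 + (-8/3*(-2))²) = -24*(-263) + 2*√(16/3)*(-4 + (16/3)²) = 6312 + 2*(4*√3/3)*(-4 + 256/9) = 6312 + 2*(4*√3/3)*(220/9) = 6312 + 1760*√3/27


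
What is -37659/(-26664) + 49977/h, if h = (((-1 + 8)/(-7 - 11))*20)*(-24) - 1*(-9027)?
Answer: 1679564201/245673208 ≈ 6.8366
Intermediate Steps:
h = 27641/3 (h = ((7/(-18))*20)*(-24) + 9027 = ((7*(-1/18))*20)*(-24) + 9027 = -7/18*20*(-24) + 9027 = -70/9*(-24) + 9027 = 560/3 + 9027 = 27641/3 ≈ 9213.7)
-37659/(-26664) + 49977/h = -37659/(-26664) + 49977/(27641/3) = -37659*(-1/26664) + 49977*(3/27641) = 12553/8888 + 149931/27641 = 1679564201/245673208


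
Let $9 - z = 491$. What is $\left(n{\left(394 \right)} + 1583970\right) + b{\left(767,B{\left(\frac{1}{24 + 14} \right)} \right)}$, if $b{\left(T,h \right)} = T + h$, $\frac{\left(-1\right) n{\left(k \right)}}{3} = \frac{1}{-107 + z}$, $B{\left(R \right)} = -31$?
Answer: $\frac{933391837}{589} \approx 1.5847 \cdot 10^{6}$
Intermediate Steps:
$z = -482$ ($z = 9 - 491 = -482$)
$n{\left(k \right)} = \frac{3}{589}$ ($n{\left(k \right)} = - \frac{3}{-107 - 482} = - \frac{3}{-589} = \left(-3\right) \left(- \frac{1}{589}\right) = \frac{3}{589}$)
$\left(n{\left(394 \right)} + 1583970\right) + b{\left(767,B{\left(\frac{1}{24 + 14} \right)} \right)} = \left(\frac{3}{589} + 1583970\right) + \left(767 - 31\right) = \frac{932958333}{589} + 736 = \frac{933391837}{589}$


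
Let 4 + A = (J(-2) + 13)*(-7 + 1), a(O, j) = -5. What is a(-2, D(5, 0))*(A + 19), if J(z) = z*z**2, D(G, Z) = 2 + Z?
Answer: 75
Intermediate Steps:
J(z) = z**3
A = -34 (A = -4 + ((-2)**3 + 13)*(-7 + 1) = -4 + (-8 + 13)*(-6) = -4 + 5*(-6) = -4 - 30 = -34)
a(-2, D(5, 0))*(A + 19) = -5*(-34 + 19) = -5*(-15) = 75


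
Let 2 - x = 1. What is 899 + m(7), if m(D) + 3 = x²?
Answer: 897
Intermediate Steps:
x = 1 (x = 2 - 1*1 = 2 - 1 = 1)
m(D) = -2 (m(D) = -3 + 1² = -3 + 1 = -2)
899 + m(7) = 899 - 2 = 897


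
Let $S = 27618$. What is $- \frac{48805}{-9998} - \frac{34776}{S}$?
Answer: $\frac{166701007}{46020794} \approx 3.6223$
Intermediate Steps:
$- \frac{48805}{-9998} - \frac{34776}{S} = - \frac{48805}{-9998} - \frac{34776}{27618} = \left(-48805\right) \left(- \frac{1}{9998}\right) - \frac{5796}{4603} = \frac{48805}{9998} - \frac{5796}{4603} = \frac{166701007}{46020794}$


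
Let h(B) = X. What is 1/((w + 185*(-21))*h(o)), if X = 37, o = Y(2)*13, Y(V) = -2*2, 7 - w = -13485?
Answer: 1/355459 ≈ 2.8133e-6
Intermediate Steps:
w = 13492 (w = 7 - 1*(-13485) = 7 + 13485 = 13492)
Y(V) = -4
o = -52 (o = -4*13 = -52)
h(B) = 37
1/((w + 185*(-21))*h(o)) = 1/((13492 + 185*(-21))*37) = (1/37)/(13492 - 3885) = (1/37)/9607 = (1/9607)*(1/37) = 1/355459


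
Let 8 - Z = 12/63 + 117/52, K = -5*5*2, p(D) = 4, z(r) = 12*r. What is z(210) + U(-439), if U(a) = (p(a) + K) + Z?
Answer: 208283/84 ≈ 2479.6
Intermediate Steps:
K = -50 (K = -25*2 = -50)
Z = 467/84 (Z = 8 - (12/63 + 117/52) = 8 - (12*(1/63) + 117*(1/52)) = 8 - (4/21 + 9/4) = 8 - 1*205/84 = 8 - 205/84 = 467/84 ≈ 5.5595)
U(a) = -3397/84 (U(a) = (4 - 50) + 467/84 = -46 + 467/84 = -3397/84)
z(210) + U(-439) = 12*210 - 3397/84 = 2520 - 3397/84 = 208283/84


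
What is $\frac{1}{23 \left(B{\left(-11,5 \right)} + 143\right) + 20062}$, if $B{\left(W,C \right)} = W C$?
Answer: $\frac{1}{22086} \approx 4.5278 \cdot 10^{-5}$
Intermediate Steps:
$B{\left(W,C \right)} = C W$
$\frac{1}{23 \left(B{\left(-11,5 \right)} + 143\right) + 20062} = \frac{1}{23 \left(5 \left(-11\right) + 143\right) + 20062} = \frac{1}{23 \left(-55 + 143\right) + 20062} = \frac{1}{23 \cdot 88 + 20062} = \frac{1}{2024 + 20062} = \frac{1}{22086}$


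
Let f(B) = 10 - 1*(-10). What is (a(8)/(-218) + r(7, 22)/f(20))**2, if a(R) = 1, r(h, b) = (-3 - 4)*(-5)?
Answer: 579121/190096 ≈ 3.0465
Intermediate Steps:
f(B) = 20 (f(B) = 10 + 10 = 20)
r(h, b) = 35 (r(h, b) = -7*(-5) = 35)
(a(8)/(-218) + r(7, 22)/f(20))**2 = (1/(-218) + 35/20)**2 = (1*(-1/218) + 35*(1/20))**2 = (-1/218 + 7/4)**2 = (761/436)**2 = 579121/190096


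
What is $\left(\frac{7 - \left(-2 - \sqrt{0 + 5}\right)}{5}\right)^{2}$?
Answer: $\frac{\left(9 + \sqrt{5}\right)^{2}}{25} \approx 5.05$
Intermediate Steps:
$\left(\frac{7 - \left(-2 - \sqrt{0 + 5}\right)}{5}\right)^{2} = \left(\frac{7 + \left(\sqrt{5} + 2\right)}{5}\right)^{2} = \left(\frac{7 + \left(2 + \sqrt{5}\right)}{5}\right)^{2} = \left(\frac{9 + \sqrt{5}}{5}\right)^{2} = \left(\frac{9}{5} + \frac{\sqrt{5}}{5}\right)^{2}$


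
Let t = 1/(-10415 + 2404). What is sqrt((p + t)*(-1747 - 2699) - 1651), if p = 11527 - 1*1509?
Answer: I*sqrt(2858512145430253)/8011 ≈ 6674.0*I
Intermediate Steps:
p = 10018 (p = 11527 - 1509 = 10018)
t = -1/8011 (t = 1/(-8011) = -1/8011 ≈ -0.00012483)
sqrt((p + t)*(-1747 - 2699) - 1651) = sqrt((10018 - 1/8011)*(-1747 - 2699) - 1651) = sqrt((80254197/8011)*(-4446) - 1651) = sqrt(-356810159862/8011 - 1651) = sqrt(-356823386023/8011) = I*sqrt(2858512145430253)/8011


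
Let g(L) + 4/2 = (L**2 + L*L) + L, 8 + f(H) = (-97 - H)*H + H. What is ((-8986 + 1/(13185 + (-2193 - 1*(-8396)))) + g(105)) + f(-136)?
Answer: 149655973/19388 ≈ 7719.0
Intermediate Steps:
f(H) = -8 + H + H*(-97 - H) (f(H) = -8 + ((-97 - H)*H + H) = -8 + (H*(-97 - H) + H) = -8 + (H + H*(-97 - H)) = -8 + H + H*(-97 - H))
g(L) = -2 + L + 2*L**2 (g(L) = -2 + ((L**2 + L*L) + L) = -2 + ((L**2 + L**2) + L) = -2 + (2*L**2 + L) = -2 + (L + 2*L**2) = -2 + L + 2*L**2)
((-8986 + 1/(13185 + (-2193 - 1*(-8396)))) + g(105)) + f(-136) = ((-8986 + 1/(13185 + (-2193 - 1*(-8396)))) + (-2 + 105 + 2*105**2)) + (-8 - 1*(-136)**2 - 96*(-136)) = ((-8986 + 1/(13185 + (-2193 + 8396))) + (-2 + 105 + 2*11025)) + (-8 - 1*18496 + 13056) = ((-8986 + 1/(13185 + 6203)) + (-2 + 105 + 22050)) + (-8 - 18496 + 13056) = ((-8986 + 1/19388) + 22153) - 5448 = (-174220567/19388 + 22153) - 5448 = 255281797/19388 - 5448 = 149655973/19388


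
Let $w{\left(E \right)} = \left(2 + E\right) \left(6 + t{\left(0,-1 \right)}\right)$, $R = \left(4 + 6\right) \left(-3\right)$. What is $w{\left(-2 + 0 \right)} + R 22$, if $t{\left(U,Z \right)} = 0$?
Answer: $-660$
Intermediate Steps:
$R = -30$ ($R = 10 \left(-3\right) = -30$)
$w{\left(E \right)} = 12 + 6 E$ ($w{\left(E \right)} = \left(2 + E\right) \left(6 + 0\right) = \left(2 + E\right) 6 = 12 + 6 E$)
$w{\left(-2 + 0 \right)} + R 22 = \left(12 + 6 \left(-2 + 0\right)\right) - 660 = \left(12 + 6 \left(-2\right)\right) - 660 = \left(12 - 12\right) - 660 = 0 - 660 = -660$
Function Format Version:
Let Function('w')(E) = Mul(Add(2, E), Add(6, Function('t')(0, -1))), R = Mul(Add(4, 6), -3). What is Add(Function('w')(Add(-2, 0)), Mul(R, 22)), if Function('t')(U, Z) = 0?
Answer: -660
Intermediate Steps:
R = -30 (R = Mul(10, -3) = -30)
Function('w')(E) = Add(12, Mul(6, E)) (Function('w')(E) = Mul(Add(2, E), Add(6, 0)) = Mul(Add(2, E), 6) = Add(12, Mul(6, E)))
Add(Function('w')(Add(-2, 0)), Mul(R, 22)) = Add(Add(12, Mul(6, Add(-2, 0))), Mul(-30, 22)) = Add(Add(12, Mul(6, -2)), -660) = Add(Add(12, -12), -660) = Add(0, -660) = -660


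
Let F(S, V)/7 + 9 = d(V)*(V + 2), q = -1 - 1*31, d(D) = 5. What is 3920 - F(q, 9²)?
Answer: 1078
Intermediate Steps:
q = -32 (q = -1 - 31 = -32)
F(S, V) = 7 + 35*V (F(S, V) = -63 + 7*(5*(V + 2)) = -63 + 7*(5*(2 + V)) = -63 + 7*(10 + 5*V) = -63 + (70 + 35*V) = 7 + 35*V)
3920 - F(q, 9²) = 3920 - (7 + 35*9²) = 3920 - (7 + 35*81) = 3920 - (7 + 2835) = 3920 - 1*2842 = 3920 - 2842 = 1078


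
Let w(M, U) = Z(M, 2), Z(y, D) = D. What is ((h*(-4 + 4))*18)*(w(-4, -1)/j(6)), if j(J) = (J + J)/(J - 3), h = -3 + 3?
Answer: 0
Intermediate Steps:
w(M, U) = 2
h = 0
j(J) = 2*J/(-3 + J) (j(J) = (2*J)/(-3 + J) = 2*J/(-3 + J))
((h*(-4 + 4))*18)*(w(-4, -1)/j(6)) = ((0*(-4 + 4))*18)*(2/((2*6/(-3 + 6)))) = ((0*0)*18)*(2/((2*6/3))) = (0*18)*(2/((2*6*(⅓)))) = 0*(2/4) = 0*(2*(¼)) = 0*(½) = 0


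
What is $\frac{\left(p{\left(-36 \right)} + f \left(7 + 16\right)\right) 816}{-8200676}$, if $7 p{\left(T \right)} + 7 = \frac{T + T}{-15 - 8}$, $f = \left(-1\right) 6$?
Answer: $\frac{4550628}{330077209} \approx 0.013787$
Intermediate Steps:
$f = -6$
$p{\left(T \right)} = -1 - \frac{2 T}{161}$ ($p{\left(T \right)} = -1 + \frac{\left(T + T\right) \frac{1}{-15 - 8}}{7} = -1 + \frac{2 T \frac{1}{-23}}{7} = -1 + \frac{2 T \left(- \frac{1}{23}\right)}{7} = -1 + \frac{\left(- \frac{2}{23}\right) T}{7} = -1 - \frac{2 T}{161}$)
$\frac{\left(p{\left(-36 \right)} + f \left(7 + 16\right)\right) 816}{-8200676} = \frac{\left(\left(-1 - - \frac{72}{161}\right) - 6 \left(7 + 16\right)\right) 816}{-8200676} = \left(\left(-1 + \frac{72}{161}\right) - 138\right) 816 \left(- \frac{1}{8200676}\right) = \left(- \frac{89}{161} - 138\right) 816 \left(- \frac{1}{8200676}\right) = \left(- \frac{22307}{161}\right) 816 \left(- \frac{1}{8200676}\right) = \left(- \frac{18202512}{161}\right) \left(- \frac{1}{8200676}\right) = \frac{4550628}{330077209}$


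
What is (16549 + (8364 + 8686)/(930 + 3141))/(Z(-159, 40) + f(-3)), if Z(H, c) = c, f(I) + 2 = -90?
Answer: -67388029/211692 ≈ -318.33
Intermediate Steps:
f(I) = -92 (f(I) = -2 - 90 = -92)
(16549 + (8364 + 8686)/(930 + 3141))/(Z(-159, 40) + f(-3)) = (16549 + (8364 + 8686)/(930 + 3141))/(40 - 92) = (16549 + 17050/4071)/(-52) = (16549 + 17050*(1/4071))*(-1/52) = (16549 + 17050/4071)*(-1/52) = (67388029/4071)*(-1/52) = -67388029/211692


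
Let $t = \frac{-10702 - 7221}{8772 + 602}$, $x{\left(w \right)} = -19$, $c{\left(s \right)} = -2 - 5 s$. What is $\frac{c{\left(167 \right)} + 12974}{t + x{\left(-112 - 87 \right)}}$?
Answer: $- \frac{113772238}{196029} \approx -580.38$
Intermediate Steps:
$t = - \frac{17923}{9374} \approx -1.912$
$\frac{c{\left(167 \right)} + 12974}{t + x{\left(-112 - 87 \right)}} = \frac{\left(-2 - 835\right) + 12974}{- \frac{17923}{9374} - 19} = \frac{\left(-2 - 835\right) + 12974}{- \frac{196029}{9374}} = \left(-837 + 12974\right) \left(- \frac{9374}{196029}\right) = 12137 \left(- \frac{9374}{196029}\right) = - \frac{113772238}{196029}$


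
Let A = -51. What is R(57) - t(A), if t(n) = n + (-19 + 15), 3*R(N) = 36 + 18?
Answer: 73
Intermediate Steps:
R(N) = 18 (R(N) = (36 + 18)/3 = (1/3)*54 = 18)
t(n) = -4 + n (t(n) = n - 4 = -4 + n)
R(57) - t(A) = 18 - (-4 - 51) = 18 - 1*(-55) = 18 + 55 = 73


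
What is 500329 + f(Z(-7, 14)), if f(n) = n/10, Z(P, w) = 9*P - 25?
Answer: 2501601/5 ≈ 5.0032e+5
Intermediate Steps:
Z(P, w) = -25 + 9*P
f(n) = n/10 (f(n) = n*(⅒) = n/10)
500329 + f(Z(-7, 14)) = 500329 + (-25 + 9*(-7))/10 = 500329 + (-25 - 63)/10 = 500329 + (⅒)*(-88) = 500329 - 44/5 = 2501601/5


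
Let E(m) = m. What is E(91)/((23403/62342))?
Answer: 5673122/23403 ≈ 242.41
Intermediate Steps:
E(91)/((23403/62342)) = 91/((23403/62342)) = 91/((23403*(1/62342))) = 91/(23403/62342) = 91*(62342/23403) = 5673122/23403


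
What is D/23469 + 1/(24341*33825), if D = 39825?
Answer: 10929763172198/6440944424475 ≈ 1.6969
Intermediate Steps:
D/23469 + 1/(24341*33825) = 39825/23469 + 1/(24341*33825) = 39825*(1/23469) + (1/24341)*(1/33825) = 13275/7823 + 1/823334325 = 10929763172198/6440944424475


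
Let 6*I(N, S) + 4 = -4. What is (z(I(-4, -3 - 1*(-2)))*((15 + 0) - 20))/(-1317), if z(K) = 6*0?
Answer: 0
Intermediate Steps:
I(N, S) = -4/3 (I(N, S) = -⅔ + (⅙)*(-4) = -⅔ - ⅔ = -4/3)
z(K) = 0
(z(I(-4, -3 - 1*(-2)))*((15 + 0) - 20))/(-1317) = (0*((15 + 0) - 20))/(-1317) = (0*(15 - 20))*(-1/1317) = (0*(-5))*(-1/1317) = 0*(-1/1317) = 0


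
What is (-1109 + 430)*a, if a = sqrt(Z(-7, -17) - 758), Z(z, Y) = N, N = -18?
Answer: -1358*I*sqrt(194) ≈ -18915.0*I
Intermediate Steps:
Z(z, Y) = -18
a = 2*I*sqrt(194) (a = sqrt(-18 - 758) = sqrt(-776) = 2*I*sqrt(194) ≈ 27.857*I)
(-1109 + 430)*a = (-1109 + 430)*(2*I*sqrt(194)) = -1358*I*sqrt(194)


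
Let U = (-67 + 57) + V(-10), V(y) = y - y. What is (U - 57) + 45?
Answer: -22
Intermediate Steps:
V(y) = 0
U = -10 (U = (-67 + 57) + 0 = -10 + 0 = -10)
(U - 57) + 45 = (-10 - 57) + 45 = -67 + 45 = -22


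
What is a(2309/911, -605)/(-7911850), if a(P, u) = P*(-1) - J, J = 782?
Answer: 714711/7207695350 ≈ 9.9159e-5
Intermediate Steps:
a(P, u) = -782 - P (a(P, u) = P*(-1) - 1*782 = -P - 782 = -782 - P)
a(2309/911, -605)/(-7911850) = (-782 - 2309/911)/(-7911850) = (-782 - 2309/911)*(-1/7911850) = -714711/911*(-1/7911850) = 714711/7207695350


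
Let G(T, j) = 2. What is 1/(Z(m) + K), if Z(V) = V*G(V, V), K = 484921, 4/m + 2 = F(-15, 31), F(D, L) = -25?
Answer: 27/13092859 ≈ 2.0622e-6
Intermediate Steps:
m = -4/27 (m = 4/(-2 - 25) = 4/(-27) = 4*(-1/27) = -4/27 ≈ -0.14815)
Z(V) = 2*V (Z(V) = V*2 = 2*V)
1/(Z(m) + K) = 1/(2*(-4/27) + 484921) = 1/(-8/27 + 484921) = 1/(13092859/27) = 27/13092859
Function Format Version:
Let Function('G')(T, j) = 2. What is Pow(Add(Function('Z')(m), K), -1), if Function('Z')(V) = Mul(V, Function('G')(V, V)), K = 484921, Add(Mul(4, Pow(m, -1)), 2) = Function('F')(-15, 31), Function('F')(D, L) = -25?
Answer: Rational(27, 13092859) ≈ 2.0622e-6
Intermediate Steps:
m = Rational(-4, 27) (m = Mul(4, Pow(Add(-2, -25), -1)) = Mul(4, Pow(-27, -1)) = Mul(4, Rational(-1, 27)) = Rational(-4, 27) ≈ -0.14815)
Function('Z')(V) = Mul(2, V) (Function('Z')(V) = Mul(V, 2) = Mul(2, V))
Pow(Add(Function('Z')(m), K), -1) = Pow(Add(Mul(2, Rational(-4, 27)), 484921), -1) = Pow(Add(Rational(-8, 27), 484921), -1) = Pow(Rational(13092859, 27), -1) = Rational(27, 13092859)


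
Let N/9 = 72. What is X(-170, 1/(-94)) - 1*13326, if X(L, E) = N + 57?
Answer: -12621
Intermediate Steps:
N = 648 (N = 9*72 = 648)
X(L, E) = 705 (X(L, E) = 648 + 57 = 705)
X(-170, 1/(-94)) - 1*13326 = 705 - 1*13326 = 705 - 13326 = -12621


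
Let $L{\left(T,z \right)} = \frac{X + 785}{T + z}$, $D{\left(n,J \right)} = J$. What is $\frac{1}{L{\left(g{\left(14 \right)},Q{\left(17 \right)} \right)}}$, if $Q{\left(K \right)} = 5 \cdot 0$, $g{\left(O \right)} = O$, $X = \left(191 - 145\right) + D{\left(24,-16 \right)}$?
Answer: $\frac{14}{815} \approx 0.017178$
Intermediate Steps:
$X = 30$ ($X = \left(191 - 145\right) - 16 = 46 - 16 = 30$)
$Q{\left(K \right)} = 0$
$L{\left(T,z \right)} = \frac{815}{T + z}$ ($L{\left(T,z \right)} = \frac{30 + 785}{T + z} = \frac{815}{T + z}$)
$\frac{1}{L{\left(g{\left(14 \right)},Q{\left(17 \right)} \right)}} = \frac{1}{815 \frac{1}{14 + 0}} = \frac{1}{815 \cdot \frac{1}{14}} = \frac{1}{\frac{815}{14}} = \frac{14}{815}$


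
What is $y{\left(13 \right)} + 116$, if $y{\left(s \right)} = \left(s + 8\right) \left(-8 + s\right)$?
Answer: $221$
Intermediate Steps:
$y{\left(s \right)} = \left(-8 + s\right) \left(8 + s\right)$ ($y{\left(s \right)} = \left(8 + s\right) \left(-8 + s\right) = \left(-8 + s\right) \left(8 + s\right)$)
$y{\left(13 \right)} + 116 = \left(-64 + 13^{2}\right) + 116 = \left(-64 + 169\right) + 116 = 105 + 116 = 221$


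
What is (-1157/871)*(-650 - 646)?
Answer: 115344/67 ≈ 1721.6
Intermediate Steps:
(-1157/871)*(-650 - 646) = -1157*1/871*(-1296) = -89/67*(-1296) = 115344/67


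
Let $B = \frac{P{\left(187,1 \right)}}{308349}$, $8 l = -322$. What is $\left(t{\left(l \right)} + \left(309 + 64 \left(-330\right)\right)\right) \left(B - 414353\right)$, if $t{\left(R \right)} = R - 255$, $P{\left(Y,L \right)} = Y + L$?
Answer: $\frac{10786588239284825}{1233396} \approx 8.7454 \cdot 10^{9}$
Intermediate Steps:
$P{\left(Y,L \right)} = L + Y$
$l = - \frac{161}{4}$ ($l = \frac{1}{8} \left(-322\right) = - \frac{161}{4} \approx -40.25$)
$B = \frac{188}{308349}$ ($B = \frac{1 + 187}{308349} = 188 \cdot \frac{1}{308349} = \frac{188}{308349} \approx 0.0006097$)
$t{\left(R \right)} = -255 + R$
$\left(t{\left(l \right)} + \left(309 + 64 \left(-330\right)\right)\right) \left(B - 414353\right) = \left(\left(-255 - \frac{161}{4}\right) + \left(309 + 64 \left(-330\right)\right)\right) \left(\frac{188}{308349} - 414353\right) = \left(- \frac{1181}{4} + \left(309 - 21120\right)\right) \left(- \frac{127765333009}{308349}\right) = \left(- \frac{1181}{4} - 20811\right) \left(- \frac{127765333009}{308349}\right) = \left(- \frac{84425}{4}\right) \left(- \frac{127765333009}{308349}\right) = \frac{10786588239284825}{1233396}$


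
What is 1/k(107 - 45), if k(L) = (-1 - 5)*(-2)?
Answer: 1/12 ≈ 0.083333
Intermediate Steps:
k(L) = 12 (k(L) = -6*(-2) = 12)
1/k(107 - 45) = 1/12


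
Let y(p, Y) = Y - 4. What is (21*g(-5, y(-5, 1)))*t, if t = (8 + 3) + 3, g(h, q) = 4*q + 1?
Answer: -3234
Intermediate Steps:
y(p, Y) = -4 + Y
g(h, q) = 1 + 4*q
t = 14 (t = 11 + 3 = 14)
(21*g(-5, y(-5, 1)))*t = (21*(1 + 4*(-4 + 1)))*14 = (21*(1 + 4*(-3)))*14 = (21*(1 - 12))*14 = (21*(-11))*14 = -231*14 = -3234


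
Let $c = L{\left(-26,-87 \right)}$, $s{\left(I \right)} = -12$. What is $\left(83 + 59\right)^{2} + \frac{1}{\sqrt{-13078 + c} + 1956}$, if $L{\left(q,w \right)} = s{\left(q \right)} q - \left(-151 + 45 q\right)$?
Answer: $\frac{25792317480}{1279127} - \frac{i \sqrt{11445}}{3837381} \approx 20164.0 - 2.7879 \cdot 10^{-5} i$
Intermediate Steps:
$L{\left(q,w \right)} = 151 - 57 q$ ($L{\left(q,w \right)} = - 12 q - \left(-151 + 45 q\right) = 151 - 57 q$)
$c = 1633$ ($c = 151 - -1482 = 151 + 1482 = 1633$)
$\left(83 + 59\right)^{2} + \frac{1}{\sqrt{-13078 + c} + 1956} = \left(83 + 59\right)^{2} + \frac{1}{\sqrt{-13078 + 1633} + 1956} = 142^{2} + \frac{1}{\sqrt{-11445} + 1956} = 20164 + \frac{1}{i \sqrt{11445} + 1956} = 20164 + \frac{1}{1956 + i \sqrt{11445}}$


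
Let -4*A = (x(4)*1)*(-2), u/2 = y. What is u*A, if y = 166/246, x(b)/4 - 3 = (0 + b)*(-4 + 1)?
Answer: -996/41 ≈ -24.293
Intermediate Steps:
x(b) = 12 - 12*b (x(b) = 12 + 4*((0 + b)*(-4 + 1)) = 12 + 4*(b*(-3)) = 12 + 4*(-3*b) = 12 - 12*b)
y = 83/123 (y = 166*(1/246) = 83/123 ≈ 0.67480)
u = 166/123 (u = 2*(83/123) = 166/123 ≈ 1.3496)
A = -18 (A = -(12 - 12*4)*1*(-2)/4 = -(12 - 48)*1*(-2)/4 = -(-36*1)*(-2)/4 = -(-9)*(-2) = -¼*72 = -18)
u*A = (166/123)*(-18) = -996/41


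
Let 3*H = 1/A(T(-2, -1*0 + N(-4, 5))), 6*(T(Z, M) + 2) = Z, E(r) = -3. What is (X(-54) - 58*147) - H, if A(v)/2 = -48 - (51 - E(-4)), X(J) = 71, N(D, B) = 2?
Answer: -5174459/612 ≈ -8455.0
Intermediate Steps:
T(Z, M) = -2 + Z/6
A(v) = -204 (A(v) = 2*(-48 - (51 - 1*(-3))) = 2*(-48 - (51 + 3)) = 2*(-48 - 1*54) = 2*(-48 - 54) = 2*(-102) = -204)
H = -1/612 (H = (⅓)/(-204) = (⅓)*(-1/204) = -1/612 ≈ -0.0016340)
(X(-54) - 58*147) - H = (71 - 58*147) - 1*(-1/612) = (71 - 8526) + 1/612 = -8455 + 1/612 = -5174459/612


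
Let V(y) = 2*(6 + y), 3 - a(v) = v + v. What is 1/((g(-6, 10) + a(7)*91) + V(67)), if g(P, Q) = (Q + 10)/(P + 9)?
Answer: -3/2545 ≈ -0.0011788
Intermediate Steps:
a(v) = 3 - 2*v (a(v) = 3 - (v + v) = 3 - 2*v)
g(P, Q) = (10 + Q)/(9 + P)
V(y) = 12 + 2*y
1/((g(-6, 10) + a(7)*91) + V(67)) = 1/(((10 + 10)/(9 - 6) + (3 - 2*7)*91) + (12 + 2*67)) = 1/((20/3 + (3 - 14)*91) + (12 + 134)) = 1/(((1/3)*20 - 11*91) + 146) = 1/((20/3 - 1001) + 146) = 1/(-2983/3 + 146) = 1/(-2545/3) = -3/2545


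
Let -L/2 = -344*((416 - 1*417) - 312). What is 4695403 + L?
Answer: 4480059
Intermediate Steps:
L = -215344 (L = -(-688)*((416 - 1*417) - 312) = -(-688)*((416 - 417) - 312) = -(-688)*(-1 - 312) = -(-688)*(-313) = -2*107672 = -215344)
4695403 + L = 4695403 - 215344 = 4480059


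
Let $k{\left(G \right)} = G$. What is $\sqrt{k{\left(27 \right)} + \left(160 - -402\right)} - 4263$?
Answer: $-4263 + \sqrt{589} \approx -4238.7$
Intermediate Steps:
$\sqrt{k{\left(27 \right)} + \left(160 - -402\right)} - 4263 = \sqrt{27 + \left(160 - -402\right)} - 4263 = \sqrt{27 + \left(160 + 402\right)} - 4263 = \sqrt{27 + 562} - 4263 = \sqrt{589} - 4263 = -4263 + \sqrt{589}$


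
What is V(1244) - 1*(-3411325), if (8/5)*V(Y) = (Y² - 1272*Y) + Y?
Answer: 6780665/2 ≈ 3.3903e+6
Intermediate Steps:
V(Y) = -6355*Y/8 + 5*Y²/8 (V(Y) = 5*((Y² - 1272*Y) + Y)/8 = 5*(Y² - 1271*Y)/8 = -6355*Y/8 + 5*Y²/8)
V(1244) - 1*(-3411325) = (5/8)*1244*(-1271 + 1244) - 1*(-3411325) = (5/8)*1244*(-27) + 3411325 = -41985/2 + 3411325 = 6780665/2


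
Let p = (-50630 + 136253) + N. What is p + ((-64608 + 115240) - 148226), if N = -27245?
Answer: -39216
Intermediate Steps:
p = 58378 (p = (-50630 + 136253) - 27245 = 85623 - 27245 = 58378)
p + ((-64608 + 115240) - 148226) = 58378 + ((-64608 + 115240) - 148226) = 58378 + (50632 - 148226) = 58378 - 97594 = -39216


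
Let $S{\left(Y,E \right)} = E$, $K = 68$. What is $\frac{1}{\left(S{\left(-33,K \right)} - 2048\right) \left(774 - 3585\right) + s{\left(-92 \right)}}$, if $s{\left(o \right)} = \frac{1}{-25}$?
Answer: $\frac{25}{139144499} \approx 1.7967 \cdot 10^{-7}$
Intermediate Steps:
$s{\left(o \right)} = - \frac{1}{25}$
$\frac{1}{\left(S{\left(-33,K \right)} - 2048\right) \left(774 - 3585\right) + s{\left(-92 \right)}} = \frac{1}{\left(68 - 2048\right) \left(774 - 3585\right) - \frac{1}{25}} = \frac{1}{\left(-1980\right) \left(-2811\right) - \frac{1}{25}} = \frac{1}{5565780 - \frac{1}{25}} = \frac{1}{\frac{139144499}{25}} = \frac{25}{139144499}$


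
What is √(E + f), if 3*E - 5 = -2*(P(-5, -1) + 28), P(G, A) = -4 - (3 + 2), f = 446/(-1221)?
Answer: I*√16943817/1221 ≈ 3.3712*I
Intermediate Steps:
f = -446/1221 (f = 446*(-1/1221) = -446/1221 ≈ -0.36527)
P(G, A) = -9 (P(G, A) = -4 - 1*5 = -4 - 5 = -9)
E = -11 (E = 5/3 + (-2*(-9 + 28))/3 = 5/3 + (-2*19)/3 = 5/3 + (⅓)*(-38) = 5/3 - 38/3 = -11)
√(E + f) = √(-11 - 446/1221) = √(-13877/1221) = I*√16943817/1221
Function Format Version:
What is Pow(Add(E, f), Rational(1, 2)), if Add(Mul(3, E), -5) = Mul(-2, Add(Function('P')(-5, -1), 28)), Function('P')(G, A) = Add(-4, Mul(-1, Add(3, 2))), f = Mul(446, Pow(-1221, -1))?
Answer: Mul(Rational(1, 1221), I, Pow(16943817, Rational(1, 2))) ≈ Mul(3.3712, I)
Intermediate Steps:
f = Rational(-446, 1221) (f = Mul(446, Rational(-1, 1221)) = Rational(-446, 1221) ≈ -0.36527)
Function('P')(G, A) = -9 (Function('P')(G, A) = Add(-4, Mul(-1, 5)) = Add(-4, -5) = -9)
E = -11 (E = Add(Rational(5, 3), Mul(Rational(1, 3), Mul(-2, Add(-9, 28)))) = Add(Rational(5, 3), Mul(Rational(1, 3), Mul(-2, 19))) = Add(Rational(5, 3), Mul(Rational(1, 3), -38)) = Add(Rational(5, 3), Rational(-38, 3)) = -11)
Pow(Add(E, f), Rational(1, 2)) = Pow(Add(-11, Rational(-446, 1221)), Rational(1, 2)) = Pow(Rational(-13877, 1221), Rational(1, 2)) = Mul(Rational(1, 1221), I, Pow(16943817, Rational(1, 2)))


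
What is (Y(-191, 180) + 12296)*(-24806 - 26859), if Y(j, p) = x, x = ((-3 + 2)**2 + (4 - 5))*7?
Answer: -635272840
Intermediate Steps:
x = 0 (x = ((-1)**2 - 1)*7 = (1 - 1)*7 = 0*7 = 0)
Y(j, p) = 0
(Y(-191, 180) + 12296)*(-24806 - 26859) = (0 + 12296)*(-24806 - 26859) = 12296*(-51665) = -635272840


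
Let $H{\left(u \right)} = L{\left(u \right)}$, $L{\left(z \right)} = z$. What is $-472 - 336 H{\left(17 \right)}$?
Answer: $-6184$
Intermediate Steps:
$H{\left(u \right)} = u$
$-472 - 336 H{\left(17 \right)} = -472 - 5712 = -6184$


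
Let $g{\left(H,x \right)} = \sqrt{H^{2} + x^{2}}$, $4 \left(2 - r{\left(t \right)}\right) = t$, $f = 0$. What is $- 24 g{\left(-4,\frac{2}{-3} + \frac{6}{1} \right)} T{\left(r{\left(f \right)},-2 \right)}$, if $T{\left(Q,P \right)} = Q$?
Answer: $-320$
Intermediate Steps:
$r{\left(t \right)} = 2 - \frac{t}{4}$
$- 24 g{\left(-4,\frac{2}{-3} + \frac{6}{1} \right)} T{\left(r{\left(f \right)},-2 \right)} = - 24 \sqrt{\left(-4\right)^{2} + \left(\frac{2}{-3} + \frac{6}{1}\right)^{2}} \left(2 - 0\right) = - 24 \sqrt{16 + \left(2 \left(- \frac{1}{3}\right) + 6 \cdot 1\right)^{2}} \left(2 + 0\right) = - 24 \sqrt{16 + \left(- \frac{2}{3} + 6\right)^{2}} \cdot 2 = - 24 \sqrt{16 + \left(\frac{16}{3}\right)^{2}} \cdot 2 = - 24 \sqrt{16 + \frac{256}{9}} \cdot 2 = - 24 \sqrt{\frac{400}{9}} \cdot 2 = \left(-24\right) \frac{20}{3} \cdot 2 = \left(-160\right) 2 = -320$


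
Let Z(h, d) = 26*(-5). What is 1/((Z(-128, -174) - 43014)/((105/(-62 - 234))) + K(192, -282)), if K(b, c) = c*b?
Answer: 105/7085504 ≈ 1.4819e-5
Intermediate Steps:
Z(h, d) = -130
K(b, c) = b*c
1/((Z(-128, -174) - 43014)/((105/(-62 - 234))) + K(192, -282)) = 1/((-130 - 43014)/((105/(-62 - 234))) + 192*(-282)) = 1/(-43144/(105/(-296)) - 54144) = 1/(-43144/((-1/296*105)) - 54144) = 1/(-43144/(-105/296) - 54144) = 1/(-43144*(-296/105) - 54144) = 1/(12770624/105 - 54144) = 1/(7085504/105) = 105/7085504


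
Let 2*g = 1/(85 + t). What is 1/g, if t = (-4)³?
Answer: 42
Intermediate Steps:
t = -64
g = 1/42 (g = 1/(2*(85 - 64)) = (½)/21 = (½)*(1/21) = 1/42 ≈ 0.023810)
1/g = 1/(1/42) = 42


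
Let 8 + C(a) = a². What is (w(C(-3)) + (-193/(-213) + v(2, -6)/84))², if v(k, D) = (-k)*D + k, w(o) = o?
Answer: 779689/181476 ≈ 4.2964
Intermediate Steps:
C(a) = -8 + a²
v(k, D) = k - D*k (v(k, D) = -D*k + k = k - D*k)
(w(C(-3)) + (-193/(-213) + v(2, -6)/84))² = ((-8 + (-3)²) + (-193/(-213) + (2*(1 - 1*(-6)))/84))² = ((-8 + 9) + (-193*(-1/213) + (2*(1 + 6))*(1/84)))² = (1 + (193/213 + (2*7)*(1/84)))² = (1 + (193/213 + 14*(1/84)))² = (1 + (193/213 + ⅙))² = (1 + 457/426)² = (883/426)² = 779689/181476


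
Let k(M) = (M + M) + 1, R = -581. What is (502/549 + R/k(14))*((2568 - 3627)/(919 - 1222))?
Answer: -107457083/1608021 ≈ -66.826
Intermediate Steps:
k(M) = 1 + 2*M (k(M) = 2*M + 1 = 1 + 2*M)
(502/549 + R/k(14))*((2568 - 3627)/(919 - 1222)) = (502/549 - 581/(1 + 2*14))*((2568 - 3627)/(919 - 1222)) = (502*(1/549) - 581/(1 + 28))*(-1059/(-303)) = (502/549 - 581/29)*(-1059*(-1/303)) = (502/549 - 581*1/29)*(353/101) = (502/549 - 581/29)*(353/101) = -304411/15921*353/101 = -107457083/1608021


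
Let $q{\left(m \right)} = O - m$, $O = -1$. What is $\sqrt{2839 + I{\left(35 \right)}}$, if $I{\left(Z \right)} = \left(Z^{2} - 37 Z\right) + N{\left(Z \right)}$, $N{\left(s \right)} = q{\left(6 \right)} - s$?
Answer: $3 \sqrt{303} \approx 52.221$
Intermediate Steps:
$q{\left(m \right)} = -1 - m$
$N{\left(s \right)} = -7 - s$ ($N{\left(s \right)} = \left(-1 - 6\right) - s = -7 - s$)
$I{\left(Z \right)} = -7 + Z^{2} - 38 Z$ ($I{\left(Z \right)} = \left(Z^{2} - 37 Z\right) - \left(7 + Z\right) = -7 + Z^{2} - 38 Z$)
$\sqrt{2839 + I{\left(35 \right)}} = \sqrt{2839 - \left(1337 - 1225\right)} = \sqrt{2839 - 112} = \sqrt{2727} = 3 \sqrt{303}$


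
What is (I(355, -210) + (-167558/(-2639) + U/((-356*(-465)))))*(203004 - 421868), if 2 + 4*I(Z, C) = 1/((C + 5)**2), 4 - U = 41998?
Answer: -4201582838177960556/305984067025 ≈ -1.3731e+7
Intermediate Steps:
U = -41994 (U = 4 - 1*41998 = 4 - 41998 = -41994)
I(Z, C) = -1/2 + 1/(4*(5 + C)**2) (I(Z, C) = -1/2 + 1/(4*((C + 5)**2)) = -1/2 + 1/(4*((5 + C)**2)) = -1/2 + 1/(4*(5 + C)**2))
(I(355, -210) + (-167558/(-2639) + U/((-356*(-465)))))*(203004 - 421868) = ((-1/2 + 1/(4*(5 - 210)**2)) + (-167558/(-2639) - 41994/((-356*(-465)))))*(203004 - 421868) = ((-1/2 + (1/4)/(-205)**2) + (-167558*(-1/2639) - 41994/165540))*(-218864) = ((-1/2 + (1/4)*(1/42025)) + (167558/2639 - 41994*1/165540))*(-218864) = ((-1/2 + 1/168100) + (167558/2639 - 6999/27590))*(-218864) = (-84049/168100 + 4604454859/72810010)*(-218864) = (76788925326741/1223936268100)*(-218864) = -4201582838177960556/305984067025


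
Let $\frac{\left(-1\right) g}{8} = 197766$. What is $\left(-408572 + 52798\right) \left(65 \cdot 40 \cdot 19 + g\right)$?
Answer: $545304771472$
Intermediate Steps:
$g = -1582128$ ($g = \left(-8\right) 197766 = -1582128$)
$\left(-408572 + 52798\right) \left(65 \cdot 40 \cdot 19 + g\right) = \left(-408572 + 52798\right) \left(65 \cdot 40 \cdot 19 - 1582128\right) = - 355774 \left(2600 \cdot 19 - 1582128\right) = - 355774 \left(49400 - 1582128\right) = \left(-355774\right) \left(-1532728\right) = 545304771472$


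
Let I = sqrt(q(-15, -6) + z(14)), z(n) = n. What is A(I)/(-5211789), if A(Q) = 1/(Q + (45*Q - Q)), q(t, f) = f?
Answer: -sqrt(2)/938122020 ≈ -1.5075e-9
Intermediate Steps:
I = 2*sqrt(2) (I = sqrt(-6 + 14) = sqrt(8) = 2*sqrt(2) ≈ 2.8284)
A(Q) = 1/(45*Q) (A(Q) = 1/(Q + 44*Q) = 1/(45*Q))
A(I)/(-5211789) = (1/(45*((2*sqrt(2)))))/(-5211789) = ((sqrt(2)/4)/45)*(-1/5211789) = (sqrt(2)/180)*(-1/5211789) = -sqrt(2)/938122020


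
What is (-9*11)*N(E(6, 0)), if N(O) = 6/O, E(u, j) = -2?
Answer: 297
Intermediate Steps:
(-9*11)*N(E(6, 0)) = (-9*11)*(6/(-2)) = -594*(-1)/2 = -99*(-3) = 297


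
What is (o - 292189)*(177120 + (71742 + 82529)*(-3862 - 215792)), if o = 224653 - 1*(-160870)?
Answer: -3162722001350076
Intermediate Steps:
o = 385523 (o = 224653 + 160870 = 385523)
(o - 292189)*(177120 + (71742 + 82529)*(-3862 - 215792)) = (385523 - 292189)*(177120 + (71742 + 82529)*(-3862 - 215792)) = 93334*(177120 + 154271*(-219654)) = 93334*(177120 - 33886242234) = 93334*(-33886065114) = -3162722001350076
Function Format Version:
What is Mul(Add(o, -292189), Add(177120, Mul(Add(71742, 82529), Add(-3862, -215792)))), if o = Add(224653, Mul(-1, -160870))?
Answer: -3162722001350076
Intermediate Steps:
o = 385523 (o = Add(224653, 160870) = 385523)
Mul(Add(o, -292189), Add(177120, Mul(Add(71742, 82529), Add(-3862, -215792)))) = Mul(Add(385523, -292189), Add(177120, Mul(Add(71742, 82529), Add(-3862, -215792)))) = Mul(93334, Add(177120, Mul(154271, -219654))) = Mul(93334, Add(177120, -33886242234)) = Mul(93334, -33886065114) = -3162722001350076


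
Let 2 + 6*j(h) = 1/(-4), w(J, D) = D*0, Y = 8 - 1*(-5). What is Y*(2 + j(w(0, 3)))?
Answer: 169/8 ≈ 21.125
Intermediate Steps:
Y = 13 (Y = 8 + 5 = 13)
w(J, D) = 0
j(h) = -3/8 (j(h) = -1/3 + (1/6)/(-4) = -1/3 + (1/6)*(-1/4) = -1/3 - 1/24 = -3/8)
Y*(2 + j(w(0, 3))) = 13*(2 - 3/8) = 13*(13/8) = 169/8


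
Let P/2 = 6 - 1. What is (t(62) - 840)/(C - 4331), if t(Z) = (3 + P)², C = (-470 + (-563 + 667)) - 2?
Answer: 671/4699 ≈ 0.14280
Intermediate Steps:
P = 10 (P = 2*(6 - 1) = 2*5 = 10)
C = -368 (C = (-470 + 104) - 2 = -366 - 2 = -368)
t(Z) = 169 (t(Z) = (3 + 10)² = 13² = 169)
(t(62) - 840)/(C - 4331) = (169 - 840)/(-368 - 4331) = -671/(-4699) = -671*(-1/4699) = 671/4699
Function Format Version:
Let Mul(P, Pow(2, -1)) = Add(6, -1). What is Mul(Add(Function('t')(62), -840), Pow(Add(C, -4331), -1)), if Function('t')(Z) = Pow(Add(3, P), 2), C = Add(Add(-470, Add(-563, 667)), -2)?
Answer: Rational(671, 4699) ≈ 0.14280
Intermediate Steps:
P = 10 (P = Mul(2, Add(6, -1)) = Mul(2, 5) = 10)
C = -368 (C = Add(Add(-470, 104), -2) = Add(-366, -2) = -368)
Function('t')(Z) = 169 (Function('t')(Z) = Pow(Add(3, 10), 2) = Pow(13, 2) = 169)
Mul(Add(Function('t')(62), -840), Pow(Add(C, -4331), -1)) = Mul(Add(169, -840), Pow(Add(-368, -4331), -1)) = Mul(-671, Pow(-4699, -1)) = Mul(-671, Rational(-1, 4699)) = Rational(671, 4699)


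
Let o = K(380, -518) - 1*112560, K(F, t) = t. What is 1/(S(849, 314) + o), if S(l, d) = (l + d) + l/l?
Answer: -1/111914 ≈ -8.9354e-6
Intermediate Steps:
o = -113078 (o = -518 - 1*112560 = -518 - 112560 = -113078)
S(l, d) = 1 + d + l (S(l, d) = (d + l) + 1 = 1 + d + l)
1/(S(849, 314) + o) = 1/((1 + 314 + 849) - 113078) = 1/(1164 - 113078) = 1/(-111914) = -1/111914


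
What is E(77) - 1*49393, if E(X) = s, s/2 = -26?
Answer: -49445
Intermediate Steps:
s = -52 (s = 2*(-26) = -52)
E(X) = -52
E(77) - 1*49393 = -52 - 1*49393 = -52 - 49393 = -49445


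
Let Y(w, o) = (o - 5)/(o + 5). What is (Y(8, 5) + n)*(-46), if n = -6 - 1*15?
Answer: 966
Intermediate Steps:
Y(w, o) = (-5 + o)/(5 + o)
n = -21 (n = -6 - 15 = -21)
(Y(8, 5) + n)*(-46) = ((-5 + 5)/(5 + 5) - 21)*(-46) = (0/10 - 21)*(-46) = ((⅒)*0 - 21)*(-46) = (0 - 21)*(-46) = -21*(-46) = 966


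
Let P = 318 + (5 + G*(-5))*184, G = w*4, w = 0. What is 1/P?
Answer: 1/1238 ≈ 0.00080775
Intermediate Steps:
G = 0 (G = 0*4 = 0)
P = 1238 (P = 318 + (5 + 0*(-5))*184 = 318 + (5 + 0)*184 = 318 + 5*184 = 318 + 920 = 1238)
1/P = 1/1238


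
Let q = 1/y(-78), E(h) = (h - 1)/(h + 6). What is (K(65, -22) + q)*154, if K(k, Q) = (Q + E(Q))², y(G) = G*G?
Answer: 12676866125/194688 ≈ 65114.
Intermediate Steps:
y(G) = G²
E(h) = (-1 + h)/(6 + h)
K(k, Q) = (Q + (-1 + Q)/(6 + Q))²
q = 1/6084 (q = 1/((-78)²) = 1/6084 ≈ 0.00016437)
(K(65, -22) + q)*154 = ((-1 - 22 - 22*(6 - 22))²/(6 - 22)² + 1/6084)*154 = ((-1 - 22 - 22*(-16))²/(-16)² + 1/6084)*154 = ((-1 - 22 + 352)²/256 + 1/6084)*154 = ((1/256)*329² + 1/6084)*154 = ((1/256)*108241 + 1/6084)*154 = (108241/256 + 1/6084)*154 = (164634625/389376)*154 = 12676866125/194688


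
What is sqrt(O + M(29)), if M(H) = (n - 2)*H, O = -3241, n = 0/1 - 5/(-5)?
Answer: I*sqrt(3270) ≈ 57.184*I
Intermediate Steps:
n = 1 (n = 0*1 - 5*(-1/5) = 0 + 1 = 1)
M(H) = -H (M(H) = (1 - 2)*H = -H)
sqrt(O + M(29)) = sqrt(-3241 - 1*29) = sqrt(-3241 - 29) = sqrt(-3270) = I*sqrt(3270)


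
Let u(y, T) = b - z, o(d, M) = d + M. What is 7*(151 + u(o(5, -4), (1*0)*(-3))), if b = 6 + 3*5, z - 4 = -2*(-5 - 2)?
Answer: 1078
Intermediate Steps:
z = 18 (z = 4 - 2*(-5 - 2) = 4 - 2*(-7) = 4 + 14 = 18)
b = 21 (b = 6 + 15 = 21)
o(d, M) = M + d
u(y, T) = 3 (u(y, T) = 21 - 1*18 = 21 - 18 = 3)
7*(151 + u(o(5, -4), (1*0)*(-3))) = 7*(151 + 3) = 7*154 = 1078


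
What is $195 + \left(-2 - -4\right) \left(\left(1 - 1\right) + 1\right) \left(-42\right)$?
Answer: $111$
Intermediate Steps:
$195 + \left(-2 - -4\right) \left(\left(1 - 1\right) + 1\right) \left(-42\right) = 195 + \left(-2 + 4\right) \left(0 + 1\right) \left(-42\right) = 195 + 2 \cdot 1 \left(-42\right) = 195 + 2 \left(-42\right) = 195 - 84 = 111$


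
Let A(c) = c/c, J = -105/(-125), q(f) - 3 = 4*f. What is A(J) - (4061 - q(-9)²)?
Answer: -2971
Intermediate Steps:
q(f) = 3 + 4*f
J = 21/25 (J = -105*(-1/125) = 21/25 ≈ 0.84000)
A(c) = 1
A(J) - (4061 - q(-9)²) = 1 - (4061 - (3 + 4*(-9))²) = 1 - (4061 - (3 - 36)²) = 1 - (4061 - 1*(-33)²) = 1 - (4061 - 1*1089) = 1 - (4061 - 1089) = 1 - 1*2972 = 1 - 2972 = -2971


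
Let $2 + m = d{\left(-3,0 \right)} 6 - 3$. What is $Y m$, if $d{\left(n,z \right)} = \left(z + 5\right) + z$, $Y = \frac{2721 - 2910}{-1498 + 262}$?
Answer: $\frac{1575}{412} \approx 3.8228$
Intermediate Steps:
$Y = \frac{63}{412}$ ($Y = - \frac{189}{-1236} = \left(-189\right) \left(- \frac{1}{1236}\right) = \frac{63}{412} \approx 0.15291$)
$d{\left(n,z \right)} = 5 + 2 z$ ($d{\left(n,z \right)} = \left(5 + z\right) + z = 5 + 2 z$)
$m = 25$ ($m = -2 - \left(3 - \left(5 + 2 \cdot 0\right) 6\right) = -2 - \left(3 - \left(5 + 0\right) 6\right) = -2 + \left(5 \cdot 6 - 3\right) = -2 + \left(30 - 3\right) = -2 + 27 = 25$)
$Y m = \frac{63}{412} \cdot 25 = \frac{1575}{412}$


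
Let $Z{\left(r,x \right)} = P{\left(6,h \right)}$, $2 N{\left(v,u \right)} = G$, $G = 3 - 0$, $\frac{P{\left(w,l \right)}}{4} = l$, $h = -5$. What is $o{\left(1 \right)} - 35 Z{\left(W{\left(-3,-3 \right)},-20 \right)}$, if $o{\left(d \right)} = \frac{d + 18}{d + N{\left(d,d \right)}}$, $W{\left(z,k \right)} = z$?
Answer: $\frac{3538}{5} \approx 707.6$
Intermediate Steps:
$P{\left(w,l \right)} = 4 l$
$G = 3$ ($G = 3 + 0 = 3$)
$N{\left(v,u \right)} = \frac{3}{2}$ ($N{\left(v,u \right)} = \frac{1}{2} \cdot 3 = \frac{3}{2}$)
$Z{\left(r,x \right)} = -20$ ($Z{\left(r,x \right)} = 4 \left(-5\right) = -20$)
$o{\left(d \right)} = \frac{18 + d}{\frac{3}{2} + d}$ ($o{\left(d \right)} = \frac{d + 18}{d + \frac{3}{2}} = \frac{18 + d}{\frac{3}{2} + d}$)
$o{\left(1 \right)} - 35 Z{\left(W{\left(-3,-3 \right)},-20 \right)} = \frac{2 \left(18 + 1\right)}{3 + 2 \cdot 1} - -700 = 2 \frac{1}{3 + 2} \cdot 19 + 700 = 2 \cdot \frac{1}{5} \cdot 19 + 700 = \frac{38}{5} + 700 = \frac{3538}{5}$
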